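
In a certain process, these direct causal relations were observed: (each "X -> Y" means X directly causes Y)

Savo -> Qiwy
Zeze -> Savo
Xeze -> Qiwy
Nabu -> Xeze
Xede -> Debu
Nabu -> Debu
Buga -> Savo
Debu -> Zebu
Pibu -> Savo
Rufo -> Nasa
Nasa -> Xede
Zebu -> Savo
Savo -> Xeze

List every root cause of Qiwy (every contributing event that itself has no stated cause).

Tracing upstream from Qiwy: Qiwy ← Savo ← Zebu ← Debu ← Xede ← Nasa ← Rufo.
A separate upstream branch: Qiwy ← Xeze ← Nabu.
A separate upstream branch: Qiwy ← Savo ← Zeze.
A separate upstream branch: Qiwy ← Savo ← Pibu.
A separate upstream branch: Qiwy ← Savo ← Buga.
Each of those chain origins has no stated cause.

Buga, Nabu, Pibu, Rufo, Zeze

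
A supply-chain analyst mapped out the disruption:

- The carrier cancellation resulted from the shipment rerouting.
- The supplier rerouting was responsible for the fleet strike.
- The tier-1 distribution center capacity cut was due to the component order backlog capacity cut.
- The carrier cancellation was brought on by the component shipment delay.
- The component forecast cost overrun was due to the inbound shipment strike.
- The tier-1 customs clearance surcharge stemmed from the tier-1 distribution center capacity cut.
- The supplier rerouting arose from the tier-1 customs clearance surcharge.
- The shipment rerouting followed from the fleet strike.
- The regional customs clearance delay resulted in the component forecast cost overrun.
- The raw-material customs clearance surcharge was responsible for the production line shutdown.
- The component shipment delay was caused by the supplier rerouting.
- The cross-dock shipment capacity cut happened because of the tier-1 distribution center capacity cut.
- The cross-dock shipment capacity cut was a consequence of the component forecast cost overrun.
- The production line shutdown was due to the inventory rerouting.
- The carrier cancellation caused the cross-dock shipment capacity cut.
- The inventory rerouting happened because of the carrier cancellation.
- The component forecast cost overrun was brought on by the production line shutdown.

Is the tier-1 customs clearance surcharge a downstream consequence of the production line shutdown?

The production line shutdown leads to the component forecast cost overrun, the cross-dock shipment capacity cut; the tier-1 customs clearance surcharge is not among them.

No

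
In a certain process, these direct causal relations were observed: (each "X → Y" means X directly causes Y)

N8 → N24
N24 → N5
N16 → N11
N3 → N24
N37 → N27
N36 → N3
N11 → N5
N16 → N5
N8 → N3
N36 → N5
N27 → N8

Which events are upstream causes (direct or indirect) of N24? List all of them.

N27, N3, N36, N37, N8

Immediate causes of N24: N8, N3.
Further upstream: N37, N36, N27.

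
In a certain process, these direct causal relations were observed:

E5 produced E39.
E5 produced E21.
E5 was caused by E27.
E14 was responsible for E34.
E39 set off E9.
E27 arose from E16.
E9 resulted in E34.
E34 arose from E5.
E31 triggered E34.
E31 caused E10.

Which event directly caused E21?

E5

Upstream contributors include E16, E27, but only E5 feeds directly into E21.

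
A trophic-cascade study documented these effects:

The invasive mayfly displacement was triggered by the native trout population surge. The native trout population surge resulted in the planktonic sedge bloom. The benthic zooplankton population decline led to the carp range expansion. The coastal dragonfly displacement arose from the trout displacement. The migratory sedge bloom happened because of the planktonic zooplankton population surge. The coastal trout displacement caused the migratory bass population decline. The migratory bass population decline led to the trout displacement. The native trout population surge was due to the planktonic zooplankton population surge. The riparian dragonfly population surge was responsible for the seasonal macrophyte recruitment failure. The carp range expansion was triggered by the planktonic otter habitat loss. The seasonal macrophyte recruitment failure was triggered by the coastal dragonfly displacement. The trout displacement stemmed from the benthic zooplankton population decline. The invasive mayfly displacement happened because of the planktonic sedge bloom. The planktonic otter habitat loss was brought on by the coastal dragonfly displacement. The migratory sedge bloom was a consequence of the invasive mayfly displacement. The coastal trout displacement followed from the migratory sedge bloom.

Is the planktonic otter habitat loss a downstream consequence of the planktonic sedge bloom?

There is a causal chain: the planktonic sedge bloom → the invasive mayfly displacement → the migratory sedge bloom → the coastal trout displacement → the migratory bass population decline → the trout displacement → the coastal dragonfly displacement → the planktonic otter habitat loss.

Yes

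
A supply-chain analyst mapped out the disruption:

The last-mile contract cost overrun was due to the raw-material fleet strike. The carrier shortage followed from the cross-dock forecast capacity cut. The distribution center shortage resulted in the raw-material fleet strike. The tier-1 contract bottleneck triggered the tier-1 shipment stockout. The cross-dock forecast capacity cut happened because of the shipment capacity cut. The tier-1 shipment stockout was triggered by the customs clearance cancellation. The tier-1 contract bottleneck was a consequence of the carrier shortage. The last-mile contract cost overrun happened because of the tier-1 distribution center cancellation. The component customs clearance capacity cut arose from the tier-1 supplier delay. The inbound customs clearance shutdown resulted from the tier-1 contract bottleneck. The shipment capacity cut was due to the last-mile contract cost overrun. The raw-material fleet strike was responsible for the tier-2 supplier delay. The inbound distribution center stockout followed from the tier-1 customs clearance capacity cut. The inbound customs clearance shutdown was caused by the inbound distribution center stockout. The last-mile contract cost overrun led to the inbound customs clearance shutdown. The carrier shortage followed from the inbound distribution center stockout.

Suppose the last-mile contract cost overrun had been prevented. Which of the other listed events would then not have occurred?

Downstream of the last-mile contract cost overrun: the shipment capacity cut, the cross-dock forecast capacity cut, the carrier shortage, the tier-1 contract bottleneck, the tier-1 shipment stockout, the inbound customs clearance shutdown.
Of those, still caused via another path: the carrier shortage, the tier-1 contract bottleneck, the tier-1 shipment stockout, the inbound customs clearance shutdown.
The remainder have no surviving cause.

the cross-dock forecast capacity cut, the shipment capacity cut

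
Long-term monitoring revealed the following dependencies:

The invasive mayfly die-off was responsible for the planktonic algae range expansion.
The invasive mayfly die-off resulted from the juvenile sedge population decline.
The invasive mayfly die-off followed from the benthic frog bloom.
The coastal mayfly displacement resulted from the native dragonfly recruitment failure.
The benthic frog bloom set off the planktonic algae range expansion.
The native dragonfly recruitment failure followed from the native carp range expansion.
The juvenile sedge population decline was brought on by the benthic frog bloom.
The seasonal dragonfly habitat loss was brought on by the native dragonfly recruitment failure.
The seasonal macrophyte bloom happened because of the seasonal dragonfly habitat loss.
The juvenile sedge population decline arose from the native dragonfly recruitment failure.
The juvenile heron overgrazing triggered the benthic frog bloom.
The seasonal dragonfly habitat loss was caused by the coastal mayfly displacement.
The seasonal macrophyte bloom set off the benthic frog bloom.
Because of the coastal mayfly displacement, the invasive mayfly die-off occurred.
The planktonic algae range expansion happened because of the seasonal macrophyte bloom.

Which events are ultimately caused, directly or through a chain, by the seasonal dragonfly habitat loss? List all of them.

Direct effects: the seasonal macrophyte bloom.
2 steps out: the benthic frog bloom, the planktonic algae range expansion.
3 steps out: the juvenile sedge population decline, the invasive mayfly die-off.
Not reachable from it: the native carp range expansion, the native dragonfly recruitment failure, the juvenile heron overgrazing, the coastal mayfly displacement.

the benthic frog bloom, the invasive mayfly die-off, the juvenile sedge population decline, the planktonic algae range expansion, the seasonal macrophyte bloom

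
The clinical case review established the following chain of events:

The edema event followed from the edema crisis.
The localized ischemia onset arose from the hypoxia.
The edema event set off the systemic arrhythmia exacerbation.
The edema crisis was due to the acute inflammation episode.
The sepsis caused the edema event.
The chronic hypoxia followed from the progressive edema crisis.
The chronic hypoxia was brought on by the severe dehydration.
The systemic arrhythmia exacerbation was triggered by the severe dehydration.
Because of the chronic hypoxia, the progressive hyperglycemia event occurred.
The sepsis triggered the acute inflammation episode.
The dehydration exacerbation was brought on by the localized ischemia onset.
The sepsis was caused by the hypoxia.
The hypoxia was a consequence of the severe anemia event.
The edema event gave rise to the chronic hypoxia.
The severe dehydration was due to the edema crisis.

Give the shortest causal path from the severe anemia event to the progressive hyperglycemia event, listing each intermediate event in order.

the severe anemia event → the hypoxia → the sepsis → the edema event → the chronic hypoxia → the progressive hyperglycemia event

the severe anemia event → the hypoxia
the hypoxia → the sepsis
the sepsis → the edema event
the edema event → the chronic hypoxia
the chronic hypoxia → the progressive hyperglycemia event
Length: 5 steps.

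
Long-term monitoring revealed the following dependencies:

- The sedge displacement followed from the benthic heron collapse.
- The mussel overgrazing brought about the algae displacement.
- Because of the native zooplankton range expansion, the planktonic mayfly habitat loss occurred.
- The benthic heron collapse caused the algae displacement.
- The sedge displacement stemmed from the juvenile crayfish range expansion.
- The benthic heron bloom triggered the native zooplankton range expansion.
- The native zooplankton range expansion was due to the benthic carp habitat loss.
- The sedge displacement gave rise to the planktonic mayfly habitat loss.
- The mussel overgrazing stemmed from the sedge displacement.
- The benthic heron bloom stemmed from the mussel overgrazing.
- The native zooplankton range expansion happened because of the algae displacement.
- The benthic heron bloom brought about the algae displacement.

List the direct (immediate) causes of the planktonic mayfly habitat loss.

the native zooplankton range expansion, the sedge displacement

Upstream contributors include the juvenile crayfish range expansion, the benthic heron collapse, the mussel overgrazing, the benthic heron bloom, the benthic carp habitat loss, the algae displacement, but only the native zooplankton range expansion, the sedge displacement feed directly into the planktonic mayfly habitat loss.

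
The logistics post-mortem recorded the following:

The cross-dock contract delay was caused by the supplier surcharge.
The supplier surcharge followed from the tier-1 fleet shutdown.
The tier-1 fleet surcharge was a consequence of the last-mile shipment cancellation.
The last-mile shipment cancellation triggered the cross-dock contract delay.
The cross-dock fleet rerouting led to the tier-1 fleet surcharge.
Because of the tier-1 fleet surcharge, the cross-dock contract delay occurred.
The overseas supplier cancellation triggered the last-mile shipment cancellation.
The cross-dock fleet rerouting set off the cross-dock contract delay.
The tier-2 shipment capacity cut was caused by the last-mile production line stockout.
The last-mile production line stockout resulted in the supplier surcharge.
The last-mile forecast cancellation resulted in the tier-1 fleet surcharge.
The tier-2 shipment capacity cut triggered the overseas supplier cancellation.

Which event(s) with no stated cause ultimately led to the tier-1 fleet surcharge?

the cross-dock fleet rerouting, the last-mile forecast cancellation, the last-mile production line stockout

Tracing upstream from the tier-1 fleet surcharge: the tier-1 fleet surcharge ← the last-mile forecast cancellation.
A separate upstream branch: the tier-1 fleet surcharge ← the last-mile shipment cancellation ← the overseas supplier cancellation ← the tier-2 shipment capacity cut ← the last-mile production line stockout.
A separate upstream branch: the tier-1 fleet surcharge ← the cross-dock fleet rerouting.
Each of those chain origins has no stated cause.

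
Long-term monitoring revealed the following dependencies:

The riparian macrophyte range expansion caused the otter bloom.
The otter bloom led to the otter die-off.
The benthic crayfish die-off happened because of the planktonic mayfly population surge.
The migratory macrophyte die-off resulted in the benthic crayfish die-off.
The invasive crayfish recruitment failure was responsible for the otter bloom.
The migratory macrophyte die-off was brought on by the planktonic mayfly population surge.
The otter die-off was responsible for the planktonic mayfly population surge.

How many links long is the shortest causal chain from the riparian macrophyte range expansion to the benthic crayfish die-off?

Shortest chain: the riparian macrophyte range expansion → the otter bloom → the otter die-off → the planktonic mayfly population surge → the benthic crayfish die-off.

4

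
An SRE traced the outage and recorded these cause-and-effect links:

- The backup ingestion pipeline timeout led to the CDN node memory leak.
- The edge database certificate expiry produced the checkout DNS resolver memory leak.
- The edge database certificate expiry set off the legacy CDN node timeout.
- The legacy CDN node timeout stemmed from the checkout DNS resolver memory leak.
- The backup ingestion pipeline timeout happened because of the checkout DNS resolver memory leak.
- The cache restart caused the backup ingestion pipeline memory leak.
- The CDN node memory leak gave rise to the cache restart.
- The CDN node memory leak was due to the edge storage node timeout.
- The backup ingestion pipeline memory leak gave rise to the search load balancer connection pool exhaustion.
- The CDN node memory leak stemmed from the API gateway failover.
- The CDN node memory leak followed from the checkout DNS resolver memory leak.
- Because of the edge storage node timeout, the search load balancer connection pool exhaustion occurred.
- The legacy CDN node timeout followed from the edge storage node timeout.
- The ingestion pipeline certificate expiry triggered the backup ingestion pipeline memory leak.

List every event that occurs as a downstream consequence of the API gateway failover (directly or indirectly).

the CDN node memory leak, the backup ingestion pipeline memory leak, the cache restart, the search load balancer connection pool exhaustion

Direct effects: the CDN node memory leak.
2 steps out: the cache restart.
3 steps out: the backup ingestion pipeline memory leak.
4 steps out: the search load balancer connection pool exhaustion.
Not reachable from it: the edge database certificate expiry, the checkout DNS resolver memory leak, the backup ingestion pipeline timeout, the edge storage node timeout, the legacy CDN node timeout, the ingestion pipeline certificate expiry.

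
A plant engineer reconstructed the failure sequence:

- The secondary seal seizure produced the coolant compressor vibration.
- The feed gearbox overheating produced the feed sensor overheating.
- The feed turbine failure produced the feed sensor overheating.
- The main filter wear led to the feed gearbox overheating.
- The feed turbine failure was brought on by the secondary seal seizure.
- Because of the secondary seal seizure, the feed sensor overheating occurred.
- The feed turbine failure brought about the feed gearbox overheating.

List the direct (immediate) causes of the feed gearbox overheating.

Upstream contributors include the secondary seal seizure, but only the feed turbine failure, the main filter wear feed directly into the feed gearbox overheating.

the feed turbine failure, the main filter wear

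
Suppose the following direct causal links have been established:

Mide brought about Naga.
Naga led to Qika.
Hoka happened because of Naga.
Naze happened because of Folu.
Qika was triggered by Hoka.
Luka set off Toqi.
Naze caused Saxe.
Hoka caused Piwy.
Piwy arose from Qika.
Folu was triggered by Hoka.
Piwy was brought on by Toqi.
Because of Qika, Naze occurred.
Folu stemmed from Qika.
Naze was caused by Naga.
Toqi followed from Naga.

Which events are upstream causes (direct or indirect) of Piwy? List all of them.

Immediate causes of Piwy: Hoka, Qika, Toqi.
Further upstream: Mide, Naga, Luka.

Hoka, Luka, Mide, Naga, Qika, Toqi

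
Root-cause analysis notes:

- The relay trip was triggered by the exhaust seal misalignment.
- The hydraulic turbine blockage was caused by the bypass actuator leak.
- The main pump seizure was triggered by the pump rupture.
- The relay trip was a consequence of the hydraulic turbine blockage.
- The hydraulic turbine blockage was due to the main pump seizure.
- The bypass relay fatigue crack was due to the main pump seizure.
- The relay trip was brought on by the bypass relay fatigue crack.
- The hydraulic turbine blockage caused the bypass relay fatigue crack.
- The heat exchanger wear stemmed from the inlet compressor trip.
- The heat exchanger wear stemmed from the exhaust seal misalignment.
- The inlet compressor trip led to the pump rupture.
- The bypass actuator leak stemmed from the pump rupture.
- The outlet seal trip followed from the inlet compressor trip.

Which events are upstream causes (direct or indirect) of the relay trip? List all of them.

the bypass actuator leak, the bypass relay fatigue crack, the exhaust seal misalignment, the hydraulic turbine blockage, the inlet compressor trip, the main pump seizure, the pump rupture

Immediate causes of the relay trip: the exhaust seal misalignment, the hydraulic turbine blockage, the bypass relay fatigue crack.
Further upstream: the inlet compressor trip, the pump rupture, the main pump seizure, the bypass actuator leak.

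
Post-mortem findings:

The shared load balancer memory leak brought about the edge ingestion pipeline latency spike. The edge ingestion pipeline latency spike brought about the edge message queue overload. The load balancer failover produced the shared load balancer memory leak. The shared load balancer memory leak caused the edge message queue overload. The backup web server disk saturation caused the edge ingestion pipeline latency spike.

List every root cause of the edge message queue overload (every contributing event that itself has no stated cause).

the backup web server disk saturation, the load balancer failover

Tracing upstream from the edge message queue overload: the edge message queue overload ← the shared load balancer memory leak ← the load balancer failover.
A separate upstream branch: the edge message queue overload ← the edge ingestion pipeline latency spike ← the backup web server disk saturation.
Each of those chain origins has no stated cause.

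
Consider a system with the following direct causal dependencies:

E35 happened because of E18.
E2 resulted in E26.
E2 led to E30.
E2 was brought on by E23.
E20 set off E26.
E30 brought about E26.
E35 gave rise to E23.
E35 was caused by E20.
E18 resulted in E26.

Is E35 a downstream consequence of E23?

No

E23 leads to E2, E30, E26; E35 is not among them.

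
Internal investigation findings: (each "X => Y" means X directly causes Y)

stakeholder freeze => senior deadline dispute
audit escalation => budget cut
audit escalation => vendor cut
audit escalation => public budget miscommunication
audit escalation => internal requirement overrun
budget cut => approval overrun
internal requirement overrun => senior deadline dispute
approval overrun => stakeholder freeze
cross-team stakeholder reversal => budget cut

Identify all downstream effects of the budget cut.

the approval overrun, the senior deadline dispute, the stakeholder freeze

Direct effects: the approval overrun.
2 steps out: the stakeholder freeze.
3 steps out: the senior deadline dispute.
Not reachable from it: the audit escalation, the internal requirement overrun, the public budget miscommunication, the vendor cut, the cross-team stakeholder reversal.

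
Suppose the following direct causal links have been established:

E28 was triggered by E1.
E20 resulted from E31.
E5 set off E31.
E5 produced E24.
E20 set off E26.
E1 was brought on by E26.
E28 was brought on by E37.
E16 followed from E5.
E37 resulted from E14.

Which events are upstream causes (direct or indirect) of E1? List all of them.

E20, E26, E31, E5

Immediate cause of E1: E26.
Further upstream: E5, E31, E20.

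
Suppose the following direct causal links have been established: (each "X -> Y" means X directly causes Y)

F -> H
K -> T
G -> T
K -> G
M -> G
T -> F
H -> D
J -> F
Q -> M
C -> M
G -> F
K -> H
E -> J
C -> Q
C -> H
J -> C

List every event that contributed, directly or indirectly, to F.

C, E, G, J, K, M, Q, T

Immediate causes of F: J, G, T.
Further upstream: E, C, Q, K, M.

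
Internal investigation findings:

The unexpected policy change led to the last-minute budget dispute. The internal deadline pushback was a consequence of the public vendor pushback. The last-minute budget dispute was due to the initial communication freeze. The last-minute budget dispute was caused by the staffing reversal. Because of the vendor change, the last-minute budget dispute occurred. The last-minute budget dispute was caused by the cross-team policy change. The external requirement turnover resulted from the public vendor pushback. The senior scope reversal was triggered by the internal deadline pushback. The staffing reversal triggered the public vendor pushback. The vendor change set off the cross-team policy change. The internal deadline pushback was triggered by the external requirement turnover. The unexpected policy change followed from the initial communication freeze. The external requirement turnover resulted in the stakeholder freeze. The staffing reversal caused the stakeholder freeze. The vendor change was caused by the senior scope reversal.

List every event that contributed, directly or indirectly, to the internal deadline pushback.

the external requirement turnover, the public vendor pushback, the staffing reversal

Immediate causes of the internal deadline pushback: the public vendor pushback, the external requirement turnover.
Further upstream: the staffing reversal.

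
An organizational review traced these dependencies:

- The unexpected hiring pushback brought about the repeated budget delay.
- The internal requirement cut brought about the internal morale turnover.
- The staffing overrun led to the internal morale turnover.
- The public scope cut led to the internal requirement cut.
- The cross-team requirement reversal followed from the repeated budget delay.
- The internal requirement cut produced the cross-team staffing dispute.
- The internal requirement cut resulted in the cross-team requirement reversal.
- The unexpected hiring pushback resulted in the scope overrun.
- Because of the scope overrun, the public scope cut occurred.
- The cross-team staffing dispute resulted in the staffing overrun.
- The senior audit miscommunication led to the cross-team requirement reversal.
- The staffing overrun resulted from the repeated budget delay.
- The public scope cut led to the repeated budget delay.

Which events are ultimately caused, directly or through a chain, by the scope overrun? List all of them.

the cross-team requirement reversal, the cross-team staffing dispute, the internal morale turnover, the internal requirement cut, the public scope cut, the repeated budget delay, the staffing overrun

Direct effects: the public scope cut.
2 steps out: the repeated budget delay, the internal requirement cut.
3 steps out: the cross-team staffing dispute, the staffing overrun, the cross-team requirement reversal, the internal morale turnover.
Not reachable from it: the unexpected hiring pushback, the senior audit miscommunication.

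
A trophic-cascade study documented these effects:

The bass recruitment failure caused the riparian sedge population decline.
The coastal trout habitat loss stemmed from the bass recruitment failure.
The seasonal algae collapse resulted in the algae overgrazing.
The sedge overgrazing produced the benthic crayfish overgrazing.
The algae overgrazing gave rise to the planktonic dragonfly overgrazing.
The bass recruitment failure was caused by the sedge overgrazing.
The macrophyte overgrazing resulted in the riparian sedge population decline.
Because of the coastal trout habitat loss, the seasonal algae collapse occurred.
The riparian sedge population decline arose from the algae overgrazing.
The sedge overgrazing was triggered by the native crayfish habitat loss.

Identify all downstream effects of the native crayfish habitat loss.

the algae overgrazing, the bass recruitment failure, the benthic crayfish overgrazing, the coastal trout habitat loss, the planktonic dragonfly overgrazing, the riparian sedge population decline, the seasonal algae collapse, the sedge overgrazing

Direct effects: the sedge overgrazing.
2 steps out: the benthic crayfish overgrazing, the bass recruitment failure.
3 steps out: the coastal trout habitat loss, the riparian sedge population decline.
4 steps out: the seasonal algae collapse.
5 steps out: the algae overgrazing.
6 steps out: the planktonic dragonfly overgrazing.
Not reachable from it: the macrophyte overgrazing.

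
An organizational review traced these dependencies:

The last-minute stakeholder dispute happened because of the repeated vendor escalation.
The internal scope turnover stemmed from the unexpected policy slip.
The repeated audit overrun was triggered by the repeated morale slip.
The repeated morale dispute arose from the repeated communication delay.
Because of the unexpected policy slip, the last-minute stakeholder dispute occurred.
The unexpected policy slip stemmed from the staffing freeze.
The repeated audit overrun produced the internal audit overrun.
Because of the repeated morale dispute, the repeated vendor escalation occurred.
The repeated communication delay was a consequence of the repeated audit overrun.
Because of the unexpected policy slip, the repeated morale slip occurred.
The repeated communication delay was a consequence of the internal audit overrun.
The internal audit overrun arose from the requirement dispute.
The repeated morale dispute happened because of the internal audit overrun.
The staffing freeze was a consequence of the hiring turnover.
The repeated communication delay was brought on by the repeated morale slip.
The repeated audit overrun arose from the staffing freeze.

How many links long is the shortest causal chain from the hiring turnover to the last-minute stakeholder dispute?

Shortest chain: the hiring turnover → the staffing freeze → the unexpected policy slip → the last-minute stakeholder dispute.

3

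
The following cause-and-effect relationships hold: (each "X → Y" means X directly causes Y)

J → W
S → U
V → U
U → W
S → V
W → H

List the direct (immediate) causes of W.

Upstream contributors include S, V, but only J, U feed directly into W.

J, U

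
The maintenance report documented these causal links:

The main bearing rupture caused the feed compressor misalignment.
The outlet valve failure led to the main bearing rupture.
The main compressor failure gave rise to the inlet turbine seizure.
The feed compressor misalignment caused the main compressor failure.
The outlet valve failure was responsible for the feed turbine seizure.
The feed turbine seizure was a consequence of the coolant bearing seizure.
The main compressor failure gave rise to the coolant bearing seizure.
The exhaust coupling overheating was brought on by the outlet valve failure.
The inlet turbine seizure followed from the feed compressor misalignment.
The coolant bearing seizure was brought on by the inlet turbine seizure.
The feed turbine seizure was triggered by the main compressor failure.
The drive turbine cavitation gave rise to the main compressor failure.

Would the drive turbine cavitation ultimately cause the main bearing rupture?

No

The drive turbine cavitation leads to the main compressor failure, the inlet turbine seizure, the coolant bearing seizure, the feed turbine seizure; the main bearing rupture is not among them.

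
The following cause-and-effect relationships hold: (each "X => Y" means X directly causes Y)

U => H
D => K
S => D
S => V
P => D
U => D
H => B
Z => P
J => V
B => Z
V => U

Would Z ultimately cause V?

No

Z leads to P, D, K; V is not among them.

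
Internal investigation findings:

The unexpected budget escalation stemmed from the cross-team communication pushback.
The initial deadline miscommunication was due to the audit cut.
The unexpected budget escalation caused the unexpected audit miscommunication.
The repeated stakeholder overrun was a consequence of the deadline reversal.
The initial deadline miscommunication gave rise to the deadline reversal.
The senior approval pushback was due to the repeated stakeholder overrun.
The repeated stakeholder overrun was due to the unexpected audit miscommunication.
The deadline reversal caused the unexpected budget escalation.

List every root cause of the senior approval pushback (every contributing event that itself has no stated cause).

the audit cut, the cross-team communication pushback

Tracing upstream from the senior approval pushback: the senior approval pushback ← the repeated stakeholder overrun ← the deadline reversal ← the initial deadline miscommunication ← the audit cut.
A separate upstream branch: the senior approval pushback ← the repeated stakeholder overrun ← the unexpected audit miscommunication ← the unexpected budget escalation ← the cross-team communication pushback.
Each of those chain origins has no stated cause.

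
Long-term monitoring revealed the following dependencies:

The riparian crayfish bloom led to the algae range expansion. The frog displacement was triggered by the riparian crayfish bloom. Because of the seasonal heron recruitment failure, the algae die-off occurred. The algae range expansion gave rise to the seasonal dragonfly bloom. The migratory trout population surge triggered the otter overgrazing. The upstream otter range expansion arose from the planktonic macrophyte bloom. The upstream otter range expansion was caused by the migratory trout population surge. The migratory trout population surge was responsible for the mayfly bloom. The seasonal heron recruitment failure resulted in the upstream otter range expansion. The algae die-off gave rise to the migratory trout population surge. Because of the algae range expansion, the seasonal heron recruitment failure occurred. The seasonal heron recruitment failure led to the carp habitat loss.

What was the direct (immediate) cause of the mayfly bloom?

Upstream contributors include the riparian crayfish bloom, the algae range expansion, the seasonal heron recruitment failure, the algae die-off, but only the migratory trout population surge feeds directly into the mayfly bloom.

the migratory trout population surge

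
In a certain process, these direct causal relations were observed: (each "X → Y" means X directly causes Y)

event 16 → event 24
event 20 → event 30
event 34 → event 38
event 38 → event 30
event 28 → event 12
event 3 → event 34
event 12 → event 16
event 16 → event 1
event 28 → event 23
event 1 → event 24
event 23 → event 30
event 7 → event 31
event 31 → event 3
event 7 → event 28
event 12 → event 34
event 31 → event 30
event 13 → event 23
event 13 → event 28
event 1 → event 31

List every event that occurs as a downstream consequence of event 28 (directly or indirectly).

Direct effects: event 12, event 23.
2 steps out: event 16, event 34, event 30.
3 steps out: event 1, event 24, event 38.
4 steps out: event 31.
5 steps out: event 3.
Not reachable from it: event 13, event 7, event 20.

event 1, event 12, event 16, event 23, event 24, event 3, event 30, event 31, event 34, event 38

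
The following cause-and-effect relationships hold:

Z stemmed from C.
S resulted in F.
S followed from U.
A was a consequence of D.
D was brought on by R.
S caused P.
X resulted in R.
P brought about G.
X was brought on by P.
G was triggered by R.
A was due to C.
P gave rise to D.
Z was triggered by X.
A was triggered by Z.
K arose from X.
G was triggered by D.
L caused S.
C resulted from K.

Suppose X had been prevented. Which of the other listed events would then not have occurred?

Downstream of X: R, D, K, C, G, Z, A.
Of those, still caused via another path: D, G, A.
The remainder have no surviving cause.

C, K, R, Z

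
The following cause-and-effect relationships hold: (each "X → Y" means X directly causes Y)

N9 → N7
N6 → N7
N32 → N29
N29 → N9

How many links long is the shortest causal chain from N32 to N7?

Shortest chain: N32 → N29 → N9 → N7.

3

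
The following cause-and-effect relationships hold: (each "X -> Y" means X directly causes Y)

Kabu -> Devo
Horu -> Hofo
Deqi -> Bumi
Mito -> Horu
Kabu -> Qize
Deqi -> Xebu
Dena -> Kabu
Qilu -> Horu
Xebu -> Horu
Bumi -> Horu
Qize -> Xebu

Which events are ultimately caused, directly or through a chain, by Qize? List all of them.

Hofo, Horu, Xebu

Direct effects: Xebu.
2 steps out: Horu.
3 steps out: Hofo.
Not reachable from it: Dena, Deqi, Kabu, Bumi, Devo, Mito, Qilu.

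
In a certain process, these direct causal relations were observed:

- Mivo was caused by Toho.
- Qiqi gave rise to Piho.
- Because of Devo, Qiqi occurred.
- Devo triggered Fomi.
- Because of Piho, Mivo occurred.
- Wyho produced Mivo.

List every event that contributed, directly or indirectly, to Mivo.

Immediate causes of Mivo: Piho, Wyho, Toho.
Further upstream: Devo, Qiqi.

Devo, Piho, Qiqi, Toho, Wyho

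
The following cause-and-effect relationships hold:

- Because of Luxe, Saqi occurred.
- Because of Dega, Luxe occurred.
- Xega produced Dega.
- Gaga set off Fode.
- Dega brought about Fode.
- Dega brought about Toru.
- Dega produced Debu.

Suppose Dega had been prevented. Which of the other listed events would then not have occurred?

Debu, Luxe, Saqi, Toru

Downstream of Dega: Luxe, Debu, Saqi, Toru, Fode.
Of those, still caused via another path: Fode.
The remainder have no surviving cause.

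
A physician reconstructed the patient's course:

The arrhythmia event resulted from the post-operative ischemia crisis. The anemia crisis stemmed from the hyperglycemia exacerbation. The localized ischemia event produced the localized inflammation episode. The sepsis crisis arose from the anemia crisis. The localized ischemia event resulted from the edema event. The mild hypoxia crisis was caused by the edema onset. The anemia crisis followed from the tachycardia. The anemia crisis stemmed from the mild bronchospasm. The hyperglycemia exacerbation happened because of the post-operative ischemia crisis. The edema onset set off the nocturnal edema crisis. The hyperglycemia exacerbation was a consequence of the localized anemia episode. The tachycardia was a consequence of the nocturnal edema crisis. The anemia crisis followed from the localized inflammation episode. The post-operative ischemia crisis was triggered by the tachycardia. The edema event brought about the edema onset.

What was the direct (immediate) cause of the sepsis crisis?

the anemia crisis

Upstream contributors include the edema event, the localized ischemia event, the edema onset, the nocturnal edema crisis, the tachycardia, the post-operative ischemia crisis, the localized inflammation episode, the localized anemia episode, the hyperglycemia exacerbation, the mild bronchospasm, but only the anemia crisis feeds directly into the sepsis crisis.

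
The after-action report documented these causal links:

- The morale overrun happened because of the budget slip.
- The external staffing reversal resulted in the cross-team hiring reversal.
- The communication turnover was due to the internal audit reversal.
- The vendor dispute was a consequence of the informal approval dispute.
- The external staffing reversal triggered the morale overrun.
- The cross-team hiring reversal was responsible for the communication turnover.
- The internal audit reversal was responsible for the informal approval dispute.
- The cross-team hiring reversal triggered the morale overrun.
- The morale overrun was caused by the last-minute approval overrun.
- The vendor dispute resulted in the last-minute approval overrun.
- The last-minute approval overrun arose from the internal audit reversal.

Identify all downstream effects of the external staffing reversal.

the communication turnover, the cross-team hiring reversal, the morale overrun

Direct effects: the cross-team hiring reversal, the morale overrun.
2 steps out: the communication turnover.
Not reachable from it: the internal audit reversal, the informal approval dispute, the vendor dispute, the last-minute approval overrun, the budget slip.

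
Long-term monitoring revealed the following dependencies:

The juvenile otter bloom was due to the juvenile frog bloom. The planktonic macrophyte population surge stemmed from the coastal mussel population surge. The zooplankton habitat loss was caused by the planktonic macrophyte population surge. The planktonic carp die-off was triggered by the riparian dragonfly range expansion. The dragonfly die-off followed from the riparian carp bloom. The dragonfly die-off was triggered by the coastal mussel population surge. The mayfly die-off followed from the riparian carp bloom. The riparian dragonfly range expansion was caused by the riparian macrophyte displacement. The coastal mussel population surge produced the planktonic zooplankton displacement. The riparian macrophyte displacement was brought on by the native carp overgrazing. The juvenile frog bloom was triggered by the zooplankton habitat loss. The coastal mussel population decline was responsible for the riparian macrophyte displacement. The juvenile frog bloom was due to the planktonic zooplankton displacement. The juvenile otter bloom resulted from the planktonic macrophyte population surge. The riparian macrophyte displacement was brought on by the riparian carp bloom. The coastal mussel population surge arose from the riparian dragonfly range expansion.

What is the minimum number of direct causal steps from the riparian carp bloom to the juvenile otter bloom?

5

Shortest chain: the riparian carp bloom → the riparian macrophyte displacement → the riparian dragonfly range expansion → the coastal mussel population surge → the planktonic macrophyte population surge → the juvenile otter bloom.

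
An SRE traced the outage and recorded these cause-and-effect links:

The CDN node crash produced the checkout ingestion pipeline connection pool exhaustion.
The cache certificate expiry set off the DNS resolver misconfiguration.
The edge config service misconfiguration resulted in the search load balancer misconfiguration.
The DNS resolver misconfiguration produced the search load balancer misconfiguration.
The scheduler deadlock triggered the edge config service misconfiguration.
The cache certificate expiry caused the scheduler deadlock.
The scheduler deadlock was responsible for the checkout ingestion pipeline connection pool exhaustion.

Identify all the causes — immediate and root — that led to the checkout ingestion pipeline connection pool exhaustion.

the CDN node crash, the cache certificate expiry, the scheduler deadlock

Immediate causes of the checkout ingestion pipeline connection pool exhaustion: the scheduler deadlock, the CDN node crash.
Further upstream: the cache certificate expiry.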